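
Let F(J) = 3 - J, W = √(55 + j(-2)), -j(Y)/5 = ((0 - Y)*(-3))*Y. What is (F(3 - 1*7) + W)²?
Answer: (7 + I*√5)² ≈ 44.0 + 31.305*I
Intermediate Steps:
j(Y) = -15*Y² (j(Y) = -5*(0 - Y)*(-3)*Y = -5*-Y*(-3)*Y = -5*3*Y*Y = -15*Y²)
W = I*√5 (W = √(55 - 15*(-2)²) = √(55 - 15*4) = √(55 - 60) = √(-5) = I*√5 ≈ 2.2361*I)
(F(3 - 1*7) + W)² = ((3 - (3 - 1*7)) + I*√5)² = ((3 - (3 - 7)) + I*√5)² = ((3 - 1*(-4)) + I*√5)² = ((3 + 4) + I*√5)² = (7 + I*√5)²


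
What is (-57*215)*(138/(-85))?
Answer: 338238/17 ≈ 19896.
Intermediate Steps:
(-57*215)*(138/(-85)) = -1691190*(-1)/85 = -12255*(-138/85) = 338238/17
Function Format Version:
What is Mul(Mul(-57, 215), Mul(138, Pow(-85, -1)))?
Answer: Rational(338238, 17) ≈ 19896.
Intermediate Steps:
Mul(Mul(-57, 215), Mul(138, Pow(-85, -1))) = Mul(-12255, Mul(138, Rational(-1, 85))) = Mul(-12255, Rational(-138, 85)) = Rational(338238, 17)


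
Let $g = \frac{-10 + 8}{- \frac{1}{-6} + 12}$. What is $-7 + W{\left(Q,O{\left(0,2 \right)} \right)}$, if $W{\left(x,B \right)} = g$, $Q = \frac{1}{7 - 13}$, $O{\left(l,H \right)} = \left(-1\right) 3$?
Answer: $- \frac{523}{73} \approx -7.1644$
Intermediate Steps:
$g = - \frac{12}{73}$ ($g = - \frac{2}{\left(-1\right) \left(- \frac{1}{6}\right) + 12} = - \frac{2}{\frac{1}{6} + 12} = - \frac{2}{\frac{73}{6}} = \left(-2\right) \frac{6}{73} = - \frac{12}{73} \approx -0.16438$)
$O{\left(l,H \right)} = -3$
$Q = - \frac{1}{6}$ ($Q = \frac{1}{-6} = - \frac{1}{6} \approx -0.16667$)
$W{\left(x,B \right)} = - \frac{12}{73}$
$-7 + W{\left(Q,O{\left(0,2 \right)} \right)} = -7 - \frac{12}{73} = - \frac{523}{73}$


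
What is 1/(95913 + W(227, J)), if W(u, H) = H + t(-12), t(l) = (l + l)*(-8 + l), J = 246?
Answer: 1/96639 ≈ 1.0348e-5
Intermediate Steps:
t(l) = 2*l*(-8 + l) (t(l) = (2*l)*(-8 + l) = 2*l*(-8 + l))
W(u, H) = 480 + H (W(u, H) = H + 2*(-12)*(-8 - 12) = H + 2*(-12)*(-20) = H + 480 = 480 + H)
1/(95913 + W(227, J)) = 1/(95913 + (480 + 246)) = 1/(95913 + 726) = 1/96639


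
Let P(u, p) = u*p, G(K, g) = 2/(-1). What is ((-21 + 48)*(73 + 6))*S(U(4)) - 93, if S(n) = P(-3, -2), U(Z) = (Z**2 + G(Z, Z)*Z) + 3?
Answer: 12705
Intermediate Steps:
G(K, g) = -2 (G(K, g) = 2*(-1) = -2)
U(Z) = 3 + Z**2 - 2*Z (U(Z) = (Z**2 - 2*Z) + 3 = 3 + Z**2 - 2*Z)
P(u, p) = p*u
S(n) = 6 (S(n) = -2*(-3) = 6)
((-21 + 48)*(73 + 6))*S(U(4)) - 93 = ((-21 + 48)*(73 + 6))*6 - 93 = (27*79)*6 - 93 = 2133*6 - 93 = 12798 - 93 = 12705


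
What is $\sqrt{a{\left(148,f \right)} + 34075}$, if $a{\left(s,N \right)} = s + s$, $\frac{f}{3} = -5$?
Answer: $3 \sqrt{3819} \approx 185.39$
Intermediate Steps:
$f = -15$ ($f = 3 \left(-5\right) = -15$)
$a{\left(s,N \right)} = 2 s$
$\sqrt{a{\left(148,f \right)} + 34075} = \sqrt{2 \cdot 148 + 34075} = \sqrt{296 + 34075} = \sqrt{34371} = 3 \sqrt{3819}$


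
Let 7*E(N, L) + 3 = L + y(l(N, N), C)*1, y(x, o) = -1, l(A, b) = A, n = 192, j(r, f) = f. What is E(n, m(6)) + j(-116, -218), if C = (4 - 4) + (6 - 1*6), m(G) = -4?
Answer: -1534/7 ≈ -219.14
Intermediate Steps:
C = 0 (C = 0 + (6 - 6) = 0 + 0 = 0)
E(N, L) = -4/7 + L/7 (E(N, L) = -3/7 + (L - 1*1)/7 = -3/7 + (L - 1)/7 = -3/7 + (-1 + L)/7 = -3/7 + (-⅐ + L/7) = -4/7 + L/7)
E(n, m(6)) + j(-116, -218) = (-4/7 + (⅐)*(-4)) - 218 = (-4/7 - 4/7) - 218 = -8/7 - 218 = -1534/7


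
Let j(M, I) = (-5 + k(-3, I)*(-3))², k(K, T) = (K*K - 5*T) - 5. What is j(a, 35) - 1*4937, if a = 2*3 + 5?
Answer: 253127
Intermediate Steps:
k(K, T) = -5 + K² - 5*T (k(K, T) = (K² - 5*T) - 5 = -5 + K² - 5*T)
a = 11 (a = 6 + 5 = 11)
j(M, I) = (-17 + 15*I)² (j(M, I) = (-5 + (-5 + (-3)² - 5*I)*(-3))² = (-5 + (-5 + 9 - 5*I)*(-3))² = (-5 + (4 - 5*I)*(-3))² = (-5 + (-12 + 15*I))² = (-17 + 15*I)²)
j(a, 35) - 1*4937 = (-17 + 15*35)² - 1*4937 = (-17 + 525)² - 4937 = 508² - 4937 = 258064 - 4937 = 253127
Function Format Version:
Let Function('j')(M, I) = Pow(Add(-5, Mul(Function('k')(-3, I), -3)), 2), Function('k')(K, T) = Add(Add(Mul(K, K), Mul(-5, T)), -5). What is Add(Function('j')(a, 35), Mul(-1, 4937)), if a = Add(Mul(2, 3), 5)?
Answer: 253127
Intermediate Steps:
Function('k')(K, T) = Add(-5, Pow(K, 2), Mul(-5, T)) (Function('k')(K, T) = Add(Add(Pow(K, 2), Mul(-5, T)), -5) = Add(-5, Pow(K, 2), Mul(-5, T)))
a = 11 (a = Add(6, 5) = 11)
Function('j')(M, I) = Pow(Add(-17, Mul(15, I)), 2) (Function('j')(M, I) = Pow(Add(-5, Mul(Add(-5, Pow(-3, 2), Mul(-5, I)), -3)), 2) = Pow(Add(-5, Mul(Add(-5, 9, Mul(-5, I)), -3)), 2) = Pow(Add(-5, Mul(Add(4, Mul(-5, I)), -3)), 2) = Pow(Add(-5, Add(-12, Mul(15, I))), 2) = Pow(Add(-17, Mul(15, I)), 2))
Add(Function('j')(a, 35), Mul(-1, 4937)) = Add(Pow(Add(-17, Mul(15, 35)), 2), Mul(-1, 4937)) = Add(Pow(Add(-17, 525), 2), -4937) = Add(Pow(508, 2), -4937) = Add(258064, -4937) = 253127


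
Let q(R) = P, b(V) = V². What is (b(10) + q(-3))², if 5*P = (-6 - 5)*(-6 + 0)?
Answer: 320356/25 ≈ 12814.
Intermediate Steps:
P = 66/5 (P = ((-6 - 5)*(-6 + 0))/5 = (-11*(-6))/5 = (⅕)*66 = 66/5 ≈ 13.200)
q(R) = 66/5
(b(10) + q(-3))² = (10² + 66/5)² = (100 + 66/5)² = (566/5)² = 320356/25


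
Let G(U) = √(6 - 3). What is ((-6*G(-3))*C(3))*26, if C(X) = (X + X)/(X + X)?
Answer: -156*√3 ≈ -270.20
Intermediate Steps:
G(U) = √3
C(X) = 1 (C(X) = (2*X)/((2*X)) = (2*X)*(1/(2*X)) = 1)
((-6*G(-3))*C(3))*26 = (-6*√3*1)*26 = -6*√3*26 = -156*√3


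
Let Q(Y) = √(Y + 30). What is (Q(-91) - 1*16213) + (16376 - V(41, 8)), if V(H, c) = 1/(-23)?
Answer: 3750/23 + I*√61 ≈ 163.04 + 7.8102*I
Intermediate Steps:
V(H, c) = -1/23
Q(Y) = √(30 + Y)
(Q(-91) - 1*16213) + (16376 - V(41, 8)) = (√(30 - 91) - 1*16213) + (16376 - 1*(-1/23)) = (√(-61) - 16213) + (16376 + 1/23) = (I*√61 - 16213) + 376649/23 = (-16213 + I*√61) + 376649/23 = 3750/23 + I*√61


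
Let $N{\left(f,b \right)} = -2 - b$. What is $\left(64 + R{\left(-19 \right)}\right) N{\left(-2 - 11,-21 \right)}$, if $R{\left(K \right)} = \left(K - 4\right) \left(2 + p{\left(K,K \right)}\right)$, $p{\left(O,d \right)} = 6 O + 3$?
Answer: $48849$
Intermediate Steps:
$p{\left(O,d \right)} = 3 + 6 O$
$R{\left(K \right)} = \left(-4 + K\right) \left(5 + 6 K\right)$ ($R{\left(K \right)} = \left(K - 4\right) \left(2 + \left(3 + 6 K\right)\right) = \left(-4 + K\right) \left(5 + 6 K\right)$)
$\left(64 + R{\left(-19 \right)}\right) N{\left(-2 - 11,-21 \right)} = \left(64 - \left(-341 - 2166\right)\right) \left(-2 - -21\right) = \left(64 + \left(-20 + 361 + 6 \cdot 361\right)\right) \left(-2 + 21\right) = \left(64 + \left(-20 + 361 + 2166\right)\right) 19 = \left(64 + 2507\right) 19 = 2571 \cdot 19 = 48849$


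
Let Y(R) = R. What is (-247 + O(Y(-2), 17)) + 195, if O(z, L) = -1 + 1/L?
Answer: -900/17 ≈ -52.941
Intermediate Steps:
(-247 + O(Y(-2), 17)) + 195 = (-247 + (1 - 1*17)/17) + 195 = (-247 + (1 - 17)/17) + 195 = (-247 + (1/17)*(-16)) + 195 = (-247 - 16/17) + 195 = -4215/17 + 195 = -900/17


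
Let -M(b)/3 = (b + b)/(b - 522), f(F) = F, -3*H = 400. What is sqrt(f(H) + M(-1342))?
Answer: I*sqrt(269029722)/1398 ≈ 11.733*I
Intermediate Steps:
H = -400/3 (H = -1/3*400 = -400/3 ≈ -133.33)
M(b) = -6*b/(-522 + b) (M(b) = -3*(b + b)/(b - 522) = -3*2*b/(-522 + b) = -6*b/(-522 + b))
sqrt(f(H) + M(-1342)) = sqrt(-400/3 - 6*(-1342)/(-522 - 1342)) = sqrt(-400/3 - 6*(-1342)/(-1864)) = sqrt(-400/3 - 6*(-1342)*(-1/1864)) = sqrt(-400/3 - 2013/466) = sqrt(-192439/1398) = I*sqrt(269029722)/1398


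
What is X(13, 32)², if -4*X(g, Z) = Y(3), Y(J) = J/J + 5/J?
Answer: 4/9 ≈ 0.44444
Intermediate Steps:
Y(J) = 1 + 5/J
X(g, Z) = -⅔ (X(g, Z) = -(5 + 3)/(4*3) = -8/12 = -¼*8/3 = -⅔)
X(13, 32)² = (-⅔)² = 4/9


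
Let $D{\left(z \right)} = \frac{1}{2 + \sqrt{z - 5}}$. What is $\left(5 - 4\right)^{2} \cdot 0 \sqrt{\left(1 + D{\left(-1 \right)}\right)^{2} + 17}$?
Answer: $0$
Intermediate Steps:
$D{\left(z \right)} = \frac{1}{2 + \sqrt{-5 + z}}$
$\left(5 - 4\right)^{2} \cdot 0 \sqrt{\left(1 + D{\left(-1 \right)}\right)^{2} + 17} = \left(5 - 4\right)^{2} \cdot 0 \sqrt{\left(1 + \frac{1}{2 + \sqrt{-5 - 1}}\right)^{2} + 17} = 1^{2} \cdot 0 \sqrt{\left(1 + \frac{1}{2 + \sqrt{-6}}\right)^{2} + 17} = 1 \cdot 0 \sqrt{\left(1 + \frac{1}{2 + i \sqrt{6}}\right)^{2} + 17} = 0 \sqrt{17 + \left(1 + \frac{1}{2 + i \sqrt{6}}\right)^{2}} = 0$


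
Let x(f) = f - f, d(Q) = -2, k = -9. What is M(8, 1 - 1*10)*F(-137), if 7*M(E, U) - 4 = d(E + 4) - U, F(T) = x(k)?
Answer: 0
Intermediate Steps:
x(f) = 0
F(T) = 0
M(E, U) = 2/7 - U/7 (M(E, U) = 4/7 + (-2 - U)/7 = 4/7 + (-2/7 - U/7) = 2/7 - U/7)
M(8, 1 - 1*10)*F(-137) = (2/7 - (1 - 1*10)/7)*0 = (2/7 - (1 - 10)/7)*0 = (2/7 - 1/7*(-9))*0 = (2/7 + 9/7)*0 = (11/7)*0 = 0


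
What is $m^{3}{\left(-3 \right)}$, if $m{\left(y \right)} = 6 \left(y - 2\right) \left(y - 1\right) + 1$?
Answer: $1771561$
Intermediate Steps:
$m{\left(y \right)} = 1 + 6 \left(-1 + y\right) \left(-2 + y\right)$ ($m{\left(y \right)} = 6 \left(-2 + y\right) \left(-1 + y\right) + 1 = 6 \left(-1 + y\right) \left(-2 + y\right) + 1 = 1 + 6 \left(-1 + y\right) \left(-2 + y\right)$)
$m^{3}{\left(-3 \right)} = \left(13 - -54 + 6 \left(-3\right)^{2}\right)^{3} = \left(13 + 54 + 6 \cdot 9\right)^{3} = \left(13 + 54 + 54\right)^{3} = 121^{3} = 1771561$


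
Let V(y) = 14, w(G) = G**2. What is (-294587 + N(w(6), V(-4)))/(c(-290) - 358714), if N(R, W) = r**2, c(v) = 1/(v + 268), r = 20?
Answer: 6472114/7891709 ≈ 0.82012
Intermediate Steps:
c(v) = 1/(268 + v)
N(R, W) = 400 (N(R, W) = 20**2 = 400)
(-294587 + N(w(6), V(-4)))/(c(-290) - 358714) = (-294587 + 400)/(1/(268 - 290) - 358714) = -294187/(1/(-22) - 358714) = -294187/(-1/22 - 358714) = -294187/(-7891709/22) = -294187*(-22/7891709) = 6472114/7891709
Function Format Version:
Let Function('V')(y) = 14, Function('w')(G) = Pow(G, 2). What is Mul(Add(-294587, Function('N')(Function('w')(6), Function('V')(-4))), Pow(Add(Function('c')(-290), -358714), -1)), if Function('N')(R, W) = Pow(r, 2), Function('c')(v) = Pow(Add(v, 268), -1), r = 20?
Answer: Rational(6472114, 7891709) ≈ 0.82012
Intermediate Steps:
Function('c')(v) = Pow(Add(268, v), -1)
Function('N')(R, W) = 400 (Function('N')(R, W) = Pow(20, 2) = 400)
Mul(Add(-294587, Function('N')(Function('w')(6), Function('V')(-4))), Pow(Add(Function('c')(-290), -358714), -1)) = Mul(Add(-294587, 400), Pow(Add(Pow(Add(268, -290), -1), -358714), -1)) = Mul(-294187, Pow(Add(Pow(-22, -1), -358714), -1)) = Mul(-294187, Pow(Add(Rational(-1, 22), -358714), -1)) = Mul(-294187, Pow(Rational(-7891709, 22), -1)) = Mul(-294187, Rational(-22, 7891709)) = Rational(6472114, 7891709)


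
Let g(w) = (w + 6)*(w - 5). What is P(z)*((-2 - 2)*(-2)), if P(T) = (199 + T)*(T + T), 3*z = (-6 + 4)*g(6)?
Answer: -24448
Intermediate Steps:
g(w) = (-5 + w)*(6 + w) (g(w) = (6 + w)*(-5 + w) = (-5 + w)*(6 + w))
z = -8 (z = ((-6 + 4)*(-30 + 6 + 6²))/3 = (-2*(-30 + 6 + 36))/3 = (-2*12)/3 = (⅓)*(-24) = -8)
P(T) = 2*T*(199 + T) (P(T) = (199 + T)*(2*T) = 2*T*(199 + T))
P(z)*((-2 - 2)*(-2)) = (2*(-8)*(199 - 8))*((-2 - 2)*(-2)) = (2*(-8)*191)*(-4*(-2)) = -3056*8 = -24448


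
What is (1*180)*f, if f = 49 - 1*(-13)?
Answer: 11160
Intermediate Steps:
f = 62 (f = 49 + 13 = 62)
(1*180)*f = (1*180)*62 = 180*62 = 11160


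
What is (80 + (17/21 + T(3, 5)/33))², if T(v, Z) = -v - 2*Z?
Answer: 38340864/5929 ≈ 6466.7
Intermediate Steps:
(80 + (17/21 + T(3, 5)/33))² = (80 + (17/21 + (-1*3 - 2*5)/33))² = (80 + (17*(1/21) + (-3 - 10)*(1/33)))² = (80 + (17/21 - 13*1/33))² = (80 + (17/21 - 13/33))² = (80 + 32/77)² = (6192/77)² = 38340864/5929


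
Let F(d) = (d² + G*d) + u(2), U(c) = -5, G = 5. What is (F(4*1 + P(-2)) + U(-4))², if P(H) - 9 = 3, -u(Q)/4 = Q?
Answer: 104329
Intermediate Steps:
u(Q) = -4*Q
P(H) = 12 (P(H) = 9 + 3 = 12)
F(d) = -8 + d² + 5*d (F(d) = (d² + 5*d) - 4*2 = (d² + 5*d) - 8 = -8 + d² + 5*d)
(F(4*1 + P(-2)) + U(-4))² = ((-8 + (4*1 + 12)² + 5*(4*1 + 12)) - 5)² = ((-8 + (4 + 12)² + 5*(4 + 12)) - 5)² = ((-8 + 16² + 5*16) - 5)² = ((-8 + 256 + 80) - 5)² = (328 - 5)² = 323² = 104329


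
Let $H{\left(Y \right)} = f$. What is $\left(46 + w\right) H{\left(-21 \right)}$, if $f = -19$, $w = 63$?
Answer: $-2071$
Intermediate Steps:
$H{\left(Y \right)} = -19$
$\left(46 + w\right) H{\left(-21 \right)} = \left(46 + 63\right) \left(-19\right) = 109 \left(-19\right) = -2071$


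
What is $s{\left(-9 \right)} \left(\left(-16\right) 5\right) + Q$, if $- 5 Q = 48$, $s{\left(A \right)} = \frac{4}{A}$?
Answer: $\frac{1168}{45} \approx 25.956$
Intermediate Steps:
$Q = - \frac{48}{5}$ ($Q = \left(- \frac{1}{5}\right) 48 = - \frac{48}{5} \approx -9.6$)
$s{\left(-9 \right)} \left(\left(-16\right) 5\right) + Q = \frac{4}{-9} \left(\left(-16\right) 5\right) - \frac{48}{5} = 4 \left(- \frac{1}{9}\right) \left(-80\right) - \frac{48}{5} = \left(- \frac{4}{9}\right) \left(-80\right) - \frac{48}{5} = \frac{320}{9} - \frac{48}{5} = \frac{1168}{45}$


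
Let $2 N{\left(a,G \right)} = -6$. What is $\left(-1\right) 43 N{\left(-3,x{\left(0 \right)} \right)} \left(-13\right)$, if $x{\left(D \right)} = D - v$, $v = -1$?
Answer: $-1677$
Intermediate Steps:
$x{\left(D \right)} = 1 + D$ ($x{\left(D \right)} = D - -1 = D + 1 = 1 + D$)
$N{\left(a,G \right)} = -3$ ($N{\left(a,G \right)} = \frac{1}{2} \left(-6\right) = -3$)
$\left(-1\right) 43 N{\left(-3,x{\left(0 \right)} \right)} \left(-13\right) = \left(-1\right) 43 \left(-3\right) \left(-13\right) = \left(-43\right) \left(-3\right) \left(-13\right) = 129 \left(-13\right) = -1677$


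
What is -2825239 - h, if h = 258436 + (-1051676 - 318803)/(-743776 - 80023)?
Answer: -2540329751804/823799 ≈ -3.0837e+6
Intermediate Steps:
h = 212900688843/823799 (h = 258436 - 1370479/(-823799) = 258436 - 1370479*(-1/823799) = 258436 + 1370479/823799 = 212900688843/823799 ≈ 2.5844e+5)
-2825239 - h = -2825239 - 1*212900688843/823799 = -2825239 - 212900688843/823799 = -2540329751804/823799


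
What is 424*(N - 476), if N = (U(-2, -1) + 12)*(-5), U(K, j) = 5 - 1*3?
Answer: -231504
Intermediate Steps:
U(K, j) = 2 (U(K, j) = 5 - 3 = 2)
N = -70 (N = (2 + 12)*(-5) = 14*(-5) = -70)
424*(N - 476) = 424*(-70 - 476) = 424*(-546) = -231504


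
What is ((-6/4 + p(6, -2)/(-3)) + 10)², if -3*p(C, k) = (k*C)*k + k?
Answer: 38809/324 ≈ 119.78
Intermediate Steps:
p(C, k) = -k/3 - C*k²/3 (p(C, k) = -((k*C)*k + k)/3 = -((C*k)*k + k)/3 = -(C*k² + k)/3 = -(k + C*k²)/3 = -k/3 - C*k²/3)
((-6/4 + p(6, -2)/(-3)) + 10)² = ((-6/4 - ⅓*(-2)*(1 + 6*(-2))/(-3)) + 10)² = ((-6*¼ - ⅓*(-2)*(1 - 12)*(-⅓)) + 10)² = ((-3/2 - ⅓*(-2)*(-11)*(-⅓)) + 10)² = ((-3/2 - 22/3*(-⅓)) + 10)² = ((-3/2 + 22/9) + 10)² = (17/18 + 10)² = (197/18)² = 38809/324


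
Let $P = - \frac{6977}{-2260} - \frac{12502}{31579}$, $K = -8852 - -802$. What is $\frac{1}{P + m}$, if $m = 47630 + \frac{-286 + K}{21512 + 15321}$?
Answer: $\frac{2628717433820}{125212291038676939} \approx 2.0994 \cdot 10^{-5}$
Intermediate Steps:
$K = -8050$ ($K = -8852 + 802 = -8050$)
$P = \frac{192072163}{71368540}$ ($P = \left(-6977\right) \left(- \frac{1}{2260}\right) - \frac{12502}{31579} = \frac{6977}{2260} - \frac{12502}{31579} = \frac{192072163}{71368540} \approx 2.6913$)
$m = \frac{1754347454}{36833}$ ($m = 47630 + \frac{-286 - 8050}{21512 + 15321} = 47630 - \frac{8336}{36833} = \frac{1754347454}{36833} \approx 47630.0$)
$\frac{1}{P + m} = \frac{1}{\frac{192072163}{71368540} + \frac{1754347454}{36833}} = \frac{1}{\frac{125212291038676939}{2628717433820}} = \frac{2628717433820}{125212291038676939}$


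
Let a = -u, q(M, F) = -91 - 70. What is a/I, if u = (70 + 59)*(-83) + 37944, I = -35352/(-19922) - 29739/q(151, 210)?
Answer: -90435919/619205 ≈ -146.05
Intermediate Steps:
q(M, F) = -161
I = 1857615/9961 (I = -35352/(-19922) - 29739/(-161) = -35352*(-1/19922) - 29739*(-1/161) = 17676/9961 + 1293/7 = 1857615/9961 ≈ 186.49)
u = 27237 (u = 129*(-83) + 37944 = -10707 + 37944 = 27237)
a = -27237 (a = -1*27237 = -27237)
a/I = -27237/1857615/9961 = -27237*9961/1857615 = -90435919/619205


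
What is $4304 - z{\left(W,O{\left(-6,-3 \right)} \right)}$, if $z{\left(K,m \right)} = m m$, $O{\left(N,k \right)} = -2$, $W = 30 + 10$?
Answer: $4300$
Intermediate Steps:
$W = 40$
$z{\left(K,m \right)} = m^{2}$
$4304 - z{\left(W,O{\left(-6,-3 \right)} \right)} = 4304 - \left(-2\right)^{2} = 4304 - 4 = 4300$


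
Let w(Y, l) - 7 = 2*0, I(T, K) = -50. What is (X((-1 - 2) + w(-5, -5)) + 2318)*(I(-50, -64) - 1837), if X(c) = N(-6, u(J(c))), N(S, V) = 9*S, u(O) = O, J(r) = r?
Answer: -4272168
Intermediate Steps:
w(Y, l) = 7 (w(Y, l) = 7 + 2*0 = 7 + 0 = 7)
X(c) = -54 (X(c) = 9*(-6) = -54)
(X((-1 - 2) + w(-5, -5)) + 2318)*(I(-50, -64) - 1837) = (-54 + 2318)*(-50 - 1837) = 2264*(-1887) = -4272168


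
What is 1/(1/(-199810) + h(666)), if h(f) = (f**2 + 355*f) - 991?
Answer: 199810/135669990949 ≈ 1.4728e-6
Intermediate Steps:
h(f) = -991 + f**2 + 355*f
1/(1/(-199810) + h(666)) = 1/(1/(-199810) + (-991 + 666**2 + 355*666)) = 1/(-1/199810 + (-991 + 443556 + 236430)) = 1/(-1/199810 + 678995) = 1/(135669990949/199810) = 199810/135669990949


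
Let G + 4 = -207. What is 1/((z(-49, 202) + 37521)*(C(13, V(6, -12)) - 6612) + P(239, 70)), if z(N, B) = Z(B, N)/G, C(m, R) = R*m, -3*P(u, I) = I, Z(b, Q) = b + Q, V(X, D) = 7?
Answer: -633/154875942784 ≈ -4.0871e-9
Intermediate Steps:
G = -211 (G = -4 - 207 = -211)
Z(b, Q) = Q + b
P(u, I) = -I/3
z(N, B) = -B/211 - N/211 (z(N, B) = (N + B)/(-211) = (B + N)*(-1/211) = -B/211 - N/211)
1/((z(-49, 202) + 37521)*(C(13, V(6, -12)) - 6612) + P(239, 70)) = 1/(((-1/211*202 - 1/211*(-49)) + 37521)*(7*13 - 6612) - ⅓*70) = 1/(((-202/211 + 49/211) + 37521)*(91 - 6612) - 70/3) = 1/((-153/211 + 37521)*(-6521) - 70/3) = 1/((7916778/211)*(-6521) - 70/3) = 1/(-51625309338/211 - 70/3) = 1/(-154875942784/633) = -633/154875942784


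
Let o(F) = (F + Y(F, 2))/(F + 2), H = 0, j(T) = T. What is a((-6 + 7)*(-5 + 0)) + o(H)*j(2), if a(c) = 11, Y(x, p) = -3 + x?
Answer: 8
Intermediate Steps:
o(F) = (-3 + 2*F)/(2 + F) (o(F) = (F + (-3 + F))/(F + 2) = (-3 + 2*F)/(2 + F))
a((-6 + 7)*(-5 + 0)) + o(H)*j(2) = 11 + ((-3 + 2*0)/(2 + 0))*2 = 11 + ((-3 + 0)/2)*2 = 11 + ((1/2)*(-3))*2 = 11 - 3/2*2 = 11 - 3 = 8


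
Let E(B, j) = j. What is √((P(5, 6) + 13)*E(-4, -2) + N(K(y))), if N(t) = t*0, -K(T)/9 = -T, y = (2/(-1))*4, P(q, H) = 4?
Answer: I*√34 ≈ 5.8309*I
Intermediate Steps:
y = -8 (y = (2*(-1))*4 = -2*4 = -8)
K(T) = 9*T (K(T) = -(-9)*T = 9*T)
N(t) = 0
√((P(5, 6) + 13)*E(-4, -2) + N(K(y))) = √((4 + 13)*(-2) + 0) = √(17*(-2) + 0) = √(-34 + 0) = √(-34) = I*√34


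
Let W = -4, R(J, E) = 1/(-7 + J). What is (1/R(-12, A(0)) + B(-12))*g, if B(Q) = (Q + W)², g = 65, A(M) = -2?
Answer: 15405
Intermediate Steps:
B(Q) = (-4 + Q)² (B(Q) = (Q - 4)² = (-4 + Q)²)
(1/R(-12, A(0)) + B(-12))*g = (1/(1/(-7 - 12)) + (-4 - 12)²)*65 = (1/(1/(-19)) + (-16)²)*65 = (1/(-1/19) + 256)*65 = (-19 + 256)*65 = 237*65 = 15405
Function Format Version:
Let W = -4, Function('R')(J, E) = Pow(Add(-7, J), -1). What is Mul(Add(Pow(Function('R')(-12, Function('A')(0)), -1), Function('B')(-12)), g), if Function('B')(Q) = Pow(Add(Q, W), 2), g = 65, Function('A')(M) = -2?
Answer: 15405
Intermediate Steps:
Function('B')(Q) = Pow(Add(-4, Q), 2) (Function('B')(Q) = Pow(Add(Q, -4), 2) = Pow(Add(-4, Q), 2))
Mul(Add(Pow(Function('R')(-12, Function('A')(0)), -1), Function('B')(-12)), g) = Mul(Add(Pow(Pow(Add(-7, -12), -1), -1), Pow(Add(-4, -12), 2)), 65) = Mul(Add(Pow(Pow(-19, -1), -1), Pow(-16, 2)), 65) = Mul(Add(Pow(Rational(-1, 19), -1), 256), 65) = Mul(Add(-19, 256), 65) = Mul(237, 65) = 15405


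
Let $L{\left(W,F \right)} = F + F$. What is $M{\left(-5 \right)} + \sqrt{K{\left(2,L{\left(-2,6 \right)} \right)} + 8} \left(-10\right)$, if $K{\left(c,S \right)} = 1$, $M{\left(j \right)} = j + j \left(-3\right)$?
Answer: $-20$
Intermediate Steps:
$M{\left(j \right)} = - 2 j$ ($M{\left(j \right)} = j - 3 j = - 2 j$)
$L{\left(W,F \right)} = 2 F$
$M{\left(-5 \right)} + \sqrt{K{\left(2,L{\left(-2,6 \right)} \right)} + 8} \left(-10\right) = \left(-2\right) \left(-5\right) + \sqrt{1 + 8} \left(-10\right) = 10 + \sqrt{9} \left(-10\right) = 10 + 3 \left(-10\right) = 10 - 30 = -20$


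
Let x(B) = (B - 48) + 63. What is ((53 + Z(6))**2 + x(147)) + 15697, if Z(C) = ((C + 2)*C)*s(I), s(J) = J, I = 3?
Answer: 54668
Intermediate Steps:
x(B) = 15 + B (x(B) = (-48 + B) + 63 = 15 + B)
Z(C) = 3*C*(2 + C) (Z(C) = ((C + 2)*C)*3 = ((2 + C)*C)*3 = (C*(2 + C))*3 = 3*C*(2 + C))
((53 + Z(6))**2 + x(147)) + 15697 = ((53 + 3*6*(2 + 6))**2 + (15 + 147)) + 15697 = ((53 + 3*6*8)**2 + 162) + 15697 = ((53 + 144)**2 + 162) + 15697 = (197**2 + 162) + 15697 = (38809 + 162) + 15697 = 38971 + 15697 = 54668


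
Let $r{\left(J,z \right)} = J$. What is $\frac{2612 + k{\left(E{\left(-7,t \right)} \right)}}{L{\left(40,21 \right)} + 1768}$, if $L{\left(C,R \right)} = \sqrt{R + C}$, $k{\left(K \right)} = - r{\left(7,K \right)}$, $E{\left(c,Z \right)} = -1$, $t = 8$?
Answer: $\frac{4605640}{3125763} - \frac{2605 \sqrt{61}}{3125763} \approx 1.4669$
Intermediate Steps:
$k{\left(K \right)} = -7$ ($k{\left(K \right)} = \left(-1\right) 7 = -7$)
$L{\left(C,R \right)} = \sqrt{C + R}$
$\frac{2612 + k{\left(E{\left(-7,t \right)} \right)}}{L{\left(40,21 \right)} + 1768} = \frac{2612 - 7}{\sqrt{40 + 21} + 1768} = \frac{2605}{\sqrt{61} + 1768} = \frac{2605}{1768 + \sqrt{61}}$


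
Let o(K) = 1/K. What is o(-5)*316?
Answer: -316/5 ≈ -63.200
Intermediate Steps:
o(-5)*316 = 316/(-5) = -⅕*316 = -316/5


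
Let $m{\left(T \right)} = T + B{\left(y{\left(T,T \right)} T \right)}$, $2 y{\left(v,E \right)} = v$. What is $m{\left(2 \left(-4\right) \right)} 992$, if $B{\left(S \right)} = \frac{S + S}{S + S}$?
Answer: $-6944$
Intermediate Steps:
$y{\left(v,E \right)} = \frac{v}{2}$
$B{\left(S \right)} = 1$ ($B{\left(S \right)} = \frac{2 S}{2 S} = 2 S \frac{1}{2 S} = 1$)
$m{\left(T \right)} = 1 + T$ ($m{\left(T \right)} = T + 1 = 1 + T$)
$m{\left(2 \left(-4\right) \right)} 992 = \left(1 + 2 \left(-4\right)\right) 992 = \left(1 - 8\right) 992 = \left(-7\right) 992 = -6944$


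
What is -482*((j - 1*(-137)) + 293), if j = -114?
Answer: -152312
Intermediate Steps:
-482*((j - 1*(-137)) + 293) = -482*((-114 - 1*(-137)) + 293) = -482*((-114 + 137) + 293) = -482*(23 + 293) = -482*316 = -152312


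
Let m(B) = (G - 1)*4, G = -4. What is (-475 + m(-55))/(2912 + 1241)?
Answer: -495/4153 ≈ -0.11919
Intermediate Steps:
m(B) = -20 (m(B) = (-4 - 1)*4 = -5*4 = -20)
(-475 + m(-55))/(2912 + 1241) = (-475 - 20)/(2912 + 1241) = -495/4153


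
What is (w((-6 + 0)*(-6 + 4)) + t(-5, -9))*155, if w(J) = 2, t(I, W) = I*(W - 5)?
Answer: 11160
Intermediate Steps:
t(I, W) = I*(-5 + W)
(w((-6 + 0)*(-6 + 4)) + t(-5, -9))*155 = (2 - 5*(-5 - 9))*155 = (2 - 5*(-14))*155 = (2 + 70)*155 = 72*155 = 11160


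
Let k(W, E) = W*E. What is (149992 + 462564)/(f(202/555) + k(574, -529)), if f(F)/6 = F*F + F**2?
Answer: -31447093650/15588344917 ≈ -2.0173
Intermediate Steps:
f(F) = 12*F**2 (f(F) = 6*(F*F + F**2) = 6*(F**2 + F**2) = 6*(2*F**2) = 12*F**2)
k(W, E) = E*W
(149992 + 462564)/(f(202/555) + k(574, -529)) = (149992 + 462564)/(12*(202/555)**2 - 529*574) = 612556/(12*(202*(1/555))**2 - 303646) = 612556/(12*(202/555)**2 - 303646) = 612556/(12*(40804/308025) - 303646) = 612556/(163216/102675 - 303646) = 612556/(-31176689834/102675) = 612556*(-102675/31176689834) = -31447093650/15588344917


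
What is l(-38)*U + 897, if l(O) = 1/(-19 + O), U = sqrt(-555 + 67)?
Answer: 897 - 2*I*sqrt(122)/57 ≈ 897.0 - 0.38756*I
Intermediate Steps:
U = 2*I*sqrt(122) (U = sqrt(-488) = 2*I*sqrt(122) ≈ 22.091*I)
l(-38)*U + 897 = (2*I*sqrt(122))/(-19 - 38) + 897 = (2*I*sqrt(122))/(-57) + 897 = -2*I*sqrt(122)/57 + 897 = 897 - 2*I*sqrt(122)/57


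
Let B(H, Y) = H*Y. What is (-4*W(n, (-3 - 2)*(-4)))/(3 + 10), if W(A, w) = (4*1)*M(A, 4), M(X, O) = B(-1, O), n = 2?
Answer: 64/13 ≈ 4.9231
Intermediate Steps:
M(X, O) = -O
W(A, w) = -16 (W(A, w) = (4*1)*(-1*4) = 4*(-4) = -16)
(-4*W(n, (-3 - 2)*(-4)))/(3 + 10) = (-4*(-16))/(3 + 10) = 64/13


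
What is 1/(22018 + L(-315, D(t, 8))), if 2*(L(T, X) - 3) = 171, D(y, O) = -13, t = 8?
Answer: 2/44213 ≈ 4.5236e-5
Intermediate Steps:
L(T, X) = 177/2 (L(T, X) = 3 + (1/2)*171 = 3 + 171/2 = 177/2)
1/(22018 + L(-315, D(t, 8))) = 1/(22018 + 177/2) = 1/(44213/2) = 2/44213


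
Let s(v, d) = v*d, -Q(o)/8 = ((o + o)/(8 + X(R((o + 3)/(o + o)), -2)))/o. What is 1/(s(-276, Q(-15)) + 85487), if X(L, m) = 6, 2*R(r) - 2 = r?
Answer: 7/600617 ≈ 1.1655e-5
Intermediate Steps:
R(r) = 1 + r/2
Q(o) = -8/7 (Q(o) = -8*(o + o)/(8 + 6)/o = -8*(2*o)/14/o = -8*(2*o)*(1/14)/o = -8*o/7/o = -8*1/7 = -8/7)
s(v, d) = d*v
1/(s(-276, Q(-15)) + 85487) = 1/(-8/7*(-276) + 85487) = 1/(2208/7 + 85487) = 1/(600617/7) = 7/600617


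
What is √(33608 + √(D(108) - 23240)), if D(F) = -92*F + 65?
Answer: √(33608 + 3*I*√3679) ≈ 183.33 + 0.4963*I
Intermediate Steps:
D(F) = 65 - 92*F
√(33608 + √(D(108) - 23240)) = √(33608 + √((65 - 92*108) - 23240)) = √(33608 + √((65 - 9936) - 23240)) = √(33608 + √(-9871 - 23240)) = √(33608 + √(-33111)) = √(33608 + 3*I*√3679)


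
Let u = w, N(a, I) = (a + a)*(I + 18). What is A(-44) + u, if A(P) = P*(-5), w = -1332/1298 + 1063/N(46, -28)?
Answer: 130054993/597080 ≈ 217.82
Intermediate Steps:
N(a, I) = 2*a*(18 + I) (N(a, I) = (2*a)*(18 + I) = 2*a*(18 + I))
w = -1302607/597080 (w = -1332/1298 + 1063/((2*46*(18 - 28))) = -1332*1/1298 + 1063/((2*46*(-10))) = -666/649 + 1063/(-920) = -666/649 + 1063*(-1/920) = -666/649 - 1063/920 = -1302607/597080 ≈ -2.1816)
A(P) = -5*P
u = -1302607/597080 ≈ -2.1816
A(-44) + u = -5*(-44) - 1302607/597080 = 220 - 1302607/597080 = 130054993/597080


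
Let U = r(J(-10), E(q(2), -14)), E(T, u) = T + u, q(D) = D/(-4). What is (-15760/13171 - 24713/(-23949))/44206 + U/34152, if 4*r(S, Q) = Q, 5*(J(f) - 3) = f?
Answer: -69761196550703/634953953284784064 ≈ -0.00010987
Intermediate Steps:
J(f) = 3 + f/5
q(D) = -D/4 (q(D) = D*(-¼) = -D/4)
r(S, Q) = Q/4
U = -29/8 (U = (-¼*2 - 14)/4 = (-½ - 14)/4 = (¼)*(-29/2) = -29/8 ≈ -3.6250)
(-15760/13171 - 24713/(-23949))/44206 + U/34152 = (-15760/13171 - 24713/(-23949))/44206 - 29/8/34152 = (-15760*1/13171 - 24713*(-1/23949))*(1/44206) - 29/8*1/34152 = (-15760/13171 + 24713/23949)*(1/44206) - 29/273216 = -51941317/315432279*1/44206 - 29/273216 = -51941317/13943999325474 - 29/273216 = -69761196550703/634953953284784064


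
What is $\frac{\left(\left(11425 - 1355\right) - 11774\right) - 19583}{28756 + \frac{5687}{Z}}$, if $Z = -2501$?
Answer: $- \frac{53238787}{71913069} \approx -0.74032$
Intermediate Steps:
$\frac{\left(\left(11425 - 1355\right) - 11774\right) - 19583}{28756 + \frac{5687}{Z}} = \frac{\left(\left(11425 - 1355\right) - 11774\right) - 19583}{28756 + \frac{5687}{-2501}} = \frac{\left(10070 - 11774\right) - 19583}{28756 + 5687 \left(- \frac{1}{2501}\right)} = \frac{-1704 - 19583}{28756 - \frac{5687}{2501}} = - \frac{21287}{\frac{71913069}{2501}} = \left(-21287\right) \frac{2501}{71913069} = - \frac{53238787}{71913069}$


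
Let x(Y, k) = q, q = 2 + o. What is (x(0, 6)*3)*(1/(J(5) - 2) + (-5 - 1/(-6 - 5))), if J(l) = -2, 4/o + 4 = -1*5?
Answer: -1589/66 ≈ -24.076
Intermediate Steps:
o = -4/9 (o = 4/(-4 - 1*5) = 4/(-4 - 5) = 4/(-9) = 4*(-⅑) = -4/9 ≈ -0.44444)
q = 14/9 (q = 2 - 4/9 = 14/9 ≈ 1.5556)
x(Y, k) = 14/9
(x(0, 6)*3)*(1/(J(5) - 2) + (-5 - 1/(-6 - 5))) = ((14/9)*3)*(1/(-2 - 2) + (-5 - 1/(-6 - 5))) = 14*(1/(-4) + (-5 - 1/(-11)))/3 = 14*(-¼ + (-5 - 1*(-1/11)))/3 = 14*(-¼ + (-5 + 1/11))/3 = 14*(-¼ - 54/11)/3 = (14/3)*(-227/44) = -1589/66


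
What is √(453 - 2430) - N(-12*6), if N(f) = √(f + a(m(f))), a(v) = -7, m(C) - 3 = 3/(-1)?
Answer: I*(√1977 - √79) ≈ 35.575*I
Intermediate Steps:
m(C) = 0 (m(C) = 3 + 3/(-1) = 3 + 3*(-1) = 3 - 3 = 0)
N(f) = √(-7 + f) (N(f) = √(f - 7) = √(-7 + f))
√(453 - 2430) - N(-12*6) = √(453 - 2430) - √(-7 - 12*6) = √(-1977) - √(-7 - 72) = I*√1977 - √(-79) = I*√1977 - I*√79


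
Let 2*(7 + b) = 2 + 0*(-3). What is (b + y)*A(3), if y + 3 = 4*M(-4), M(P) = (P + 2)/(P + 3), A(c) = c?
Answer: -3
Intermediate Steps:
M(P) = (2 + P)/(3 + P)
b = -6 (b = -7 + (2 + 0*(-3))/2 = -7 + (2 + 0)/2 = -7 + (½)*2 = -7 + 1 = -6)
y = 5 (y = -3 + 4*((2 - 4)/(3 - 4)) = -3 + 4*(-2/(-1)) = -3 + 4*(-1*(-2)) = -3 + 4*2 = -3 + 8 = 5)
(b + y)*A(3) = (-6 + 5)*3 = -1*3 = -3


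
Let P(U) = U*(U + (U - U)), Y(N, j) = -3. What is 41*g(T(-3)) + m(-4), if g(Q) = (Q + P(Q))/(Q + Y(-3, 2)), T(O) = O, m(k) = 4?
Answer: -37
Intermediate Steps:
P(U) = U² (P(U) = U*(U + 0) = U*U = U²)
g(Q) = (Q + Q²)/(-3 + Q) (g(Q) = (Q + Q²)/(Q - 3) = (Q + Q²)/(-3 + Q))
41*g(T(-3)) + m(-4) = 41*(-3*(1 - 3)/(-3 - 3)) + 4 = 41*(-3*(-2)/(-6)) + 4 = 41*(-3*(-⅙)*(-2)) + 4 = 41*(-1) + 4 = -41 + 4 = -37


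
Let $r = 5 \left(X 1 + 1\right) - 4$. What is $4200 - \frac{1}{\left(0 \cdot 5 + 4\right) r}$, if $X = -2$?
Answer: $\frac{151201}{36} \approx 4200.0$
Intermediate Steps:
$r = -9$ ($r = 5 \left(\left(-2\right) 1 + 1\right) - 4 = 5 \left(-2 + 1\right) - 4 = 5 \left(-1\right) - 4 = -5 - 4 = -9$)
$4200 - \frac{1}{\left(0 \cdot 5 + 4\right) r} = 4200 - \frac{1}{\left(0 \cdot 5 + 4\right) \left(-9\right)} = 4200 - \frac{1}{\left(0 + 4\right) \left(-9\right)} = 4200 - \frac{1}{4 \left(-9\right)} = 4200 - \frac{1}{-36} = 4200 - - \frac{1}{36} = 4200 + \frac{1}{36} = \frac{151201}{36}$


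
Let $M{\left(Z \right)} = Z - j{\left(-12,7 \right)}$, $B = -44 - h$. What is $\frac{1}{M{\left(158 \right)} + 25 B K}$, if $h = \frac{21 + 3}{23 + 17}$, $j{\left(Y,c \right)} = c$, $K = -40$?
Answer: $\frac{1}{44751} \approx 2.2346 \cdot 10^{-5}$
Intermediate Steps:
$h = \frac{3}{5}$ ($h = \frac{24}{40} = 24 \cdot \frac{1}{40} = \frac{3}{5} \approx 0.6$)
$B = - \frac{223}{5}$ ($B = -44 - \frac{3}{5} = - \frac{223}{5} \approx -44.6$)
$M{\left(Z \right)} = -7 + Z$ ($M{\left(Z \right)} = Z - 7 = -7 + Z$)
$\frac{1}{M{\left(158 \right)} + 25 B K} = \frac{1}{\left(-7 + 158\right) + 25 \left(- \frac{223}{5}\right) \left(-40\right)} = \frac{1}{151 - -44600} = \frac{1}{151 + 44600} = \frac{1}{44751}$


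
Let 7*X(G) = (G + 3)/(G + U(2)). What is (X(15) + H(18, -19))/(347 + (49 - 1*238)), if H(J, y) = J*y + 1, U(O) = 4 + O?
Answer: -16703/7742 ≈ -2.1575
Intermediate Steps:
H(J, y) = 1 + J*y
X(G) = (3 + G)/(7*(6 + G)) (X(G) = ((G + 3)/(G + (4 + 2)))/7 = ((3 + G)/(G + 6))/7 = ((3 + G)/(6 + G))/7 = (3 + G)/(7*(6 + G)))
(X(15) + H(18, -19))/(347 + (49 - 1*238)) = ((3 + 15)/(7*(6 + 15)) + (1 + 18*(-19)))/(347 + (49 - 1*238)) = ((⅐)*18/21 + (1 - 342))/(347 + (49 - 238)) = ((⅐)*(1/21)*18 - 341)/(347 - 189) = (6/49 - 341)/158 = -16703/49*1/158 = -16703/7742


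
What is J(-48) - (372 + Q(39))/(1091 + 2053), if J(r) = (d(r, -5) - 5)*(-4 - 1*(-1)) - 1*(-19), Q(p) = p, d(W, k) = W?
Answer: 186407/1048 ≈ 177.87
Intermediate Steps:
J(r) = 34 - 3*r (J(r) = (r - 5)*(-4 - 1*(-1)) - 1*(-19) = (-5 + r)*(-4 + 1) + 19 = (-5 + r)*(-3) + 19 = (15 - 3*r) + 19 = 34 - 3*r)
J(-48) - (372 + Q(39))/(1091 + 2053) = (34 - 3*(-48)) - (372 + 39)/(1091 + 2053) = (34 + 144) - 411/3144 = 178 - 411/3144 = 178 - 1*137/1048 = 178 - 137/1048 = 186407/1048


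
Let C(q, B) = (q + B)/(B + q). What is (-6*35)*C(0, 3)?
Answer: -210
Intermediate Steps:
C(q, B) = 1 (C(q, B) = (B + q)/(B + q) = 1)
(-6*35)*C(0, 3) = -6*35*1 = -210*1 = -210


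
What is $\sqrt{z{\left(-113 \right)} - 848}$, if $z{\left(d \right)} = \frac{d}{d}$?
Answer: $11 i \sqrt{7} \approx 29.103 i$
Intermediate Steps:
$z{\left(d \right)} = 1$
$\sqrt{z{\left(-113 \right)} - 848} = \sqrt{1 - 848} = \sqrt{-847} = 11 i \sqrt{7}$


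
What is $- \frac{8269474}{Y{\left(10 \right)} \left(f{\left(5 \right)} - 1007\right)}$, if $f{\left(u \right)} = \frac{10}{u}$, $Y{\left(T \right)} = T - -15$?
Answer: $\frac{8269474}{25125} \approx 329.13$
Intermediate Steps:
$Y{\left(T \right)} = 15 + T$ ($Y{\left(T \right)} = T + 15 = 15 + T$)
$- \frac{8269474}{Y{\left(10 \right)} \left(f{\left(5 \right)} - 1007\right)} = - \frac{8269474}{\left(15 + 10\right) \left(\frac{10}{5} - 1007\right)} = - \frac{8269474}{25 \left(10 \cdot \frac{1}{5} - 1007\right)} = - \frac{8269474}{25 \left(2 - 1007\right)} = - \frac{8269474}{25 \left(-1005\right)} = - \frac{8269474}{-25125} = \left(-8269474\right) \left(- \frac{1}{25125}\right) = \frac{8269474}{25125}$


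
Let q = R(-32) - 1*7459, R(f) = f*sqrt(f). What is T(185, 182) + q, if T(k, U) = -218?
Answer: -7677 - 128*I*sqrt(2) ≈ -7677.0 - 181.02*I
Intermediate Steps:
R(f) = f**(3/2)
q = -7459 - 128*I*sqrt(2) (q = (-32)**(3/2) - 1*7459 = -128*I*sqrt(2) - 7459 = -7459 - 128*I*sqrt(2) ≈ -7459.0 - 181.02*I)
T(185, 182) + q = -218 + (-7459 - 128*I*sqrt(2)) = -7677 - 128*I*sqrt(2)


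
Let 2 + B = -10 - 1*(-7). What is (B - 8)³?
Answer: -2197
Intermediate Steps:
B = -5 (B = -2 + (-10 - 1*(-7)) = -2 + (-10 + 7) = -2 - 3 = -5)
(B - 8)³ = (-5 - 8)³ = (-13)³ = -2197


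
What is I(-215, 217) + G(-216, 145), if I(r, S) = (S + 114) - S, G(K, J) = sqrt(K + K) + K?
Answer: -102 + 12*I*sqrt(3) ≈ -102.0 + 20.785*I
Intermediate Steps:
G(K, J) = K + sqrt(2)*sqrt(K) (G(K, J) = sqrt(2*K) + K = sqrt(2)*sqrt(K) + K = K + sqrt(2)*sqrt(K))
I(r, S) = 114 (I(r, S) = (114 + S) - S = 114)
I(-215, 217) + G(-216, 145) = 114 + (-216 + sqrt(2)*sqrt(-216)) = 114 + (-216 + sqrt(2)*(6*I*sqrt(6))) = 114 + (-216 + 12*I*sqrt(3)) = -102 + 12*I*sqrt(3)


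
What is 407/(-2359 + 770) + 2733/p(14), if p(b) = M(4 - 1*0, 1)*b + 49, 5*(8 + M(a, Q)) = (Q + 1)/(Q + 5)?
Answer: -9359996/211337 ≈ -44.289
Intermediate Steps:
M(a, Q) = -8 + (1 + Q)/(5*(5 + Q)) (M(a, Q) = -8 + ((Q + 1)/(Q + 5))/5 = -8 + ((1 + Q)/(5 + Q))/5 = -8 + (1 + Q)/(5*(5 + Q)))
p(b) = 49 - 119*b/15 (p(b) = ((-199 - 39*1)/(5*(5 + 1)))*b + 49 = ((⅕)*(-199 - 39)/6)*b + 49 = ((⅕)*(⅙)*(-238))*b + 49 = -119*b/15 + 49 = 49 - 119*b/15)
407/(-2359 + 770) + 2733/p(14) = 407/(-2359 + 770) + 2733/(49 - 119/15*14) = 407/(-1589) + 2733/(49 - 1666/15) = 407*(-1/1589) + 2733/(-931/15) = -407/1589 + 2733*(-15/931) = -407/1589 - 40995/931 = -9359996/211337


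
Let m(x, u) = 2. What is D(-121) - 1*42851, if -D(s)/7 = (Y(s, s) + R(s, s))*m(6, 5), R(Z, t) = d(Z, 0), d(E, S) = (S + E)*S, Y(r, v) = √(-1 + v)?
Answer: -42851 - 14*I*√122 ≈ -42851.0 - 154.64*I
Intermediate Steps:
d(E, S) = S*(E + S) (d(E, S) = (E + S)*S = S*(E + S))
R(Z, t) = 0 (R(Z, t) = 0*(Z + 0) = 0*Z = 0)
D(s) = -14*√(-1 + s) (D(s) = -7*(√(-1 + s) + 0)*2 = -7*√(-1 + s)*2 = -14*√(-1 + s))
D(-121) - 1*42851 = -14*√(-1 - 121) - 1*42851 = -14*I*√122 - 42851 = -42851 - 14*I*√122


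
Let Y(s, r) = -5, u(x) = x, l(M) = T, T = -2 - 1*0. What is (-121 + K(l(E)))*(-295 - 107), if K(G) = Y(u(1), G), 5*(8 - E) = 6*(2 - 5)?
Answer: 50652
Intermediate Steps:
E = 58/5 (E = 8 - 6*(2 - 5)/5 = 8 - 6*(-3)/5 = 8 - ⅕*(-18) = 8 + 18/5 = 58/5 ≈ 11.600)
T = -2 (T = -2 + 0 = -2)
l(M) = -2
K(G) = -5
(-121 + K(l(E)))*(-295 - 107) = (-121 - 5)*(-295 - 107) = -126*(-402) = 50652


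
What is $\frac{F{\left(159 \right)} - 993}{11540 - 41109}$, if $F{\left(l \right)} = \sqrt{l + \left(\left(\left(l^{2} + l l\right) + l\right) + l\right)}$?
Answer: $\frac{993}{29569} - \frac{3 \sqrt{5671}}{29569} \approx 0.025942$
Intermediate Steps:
$F{\left(l \right)} = \sqrt{2 l^{2} + 3 l}$ ($F{\left(l \right)} = \sqrt{l + \left(\left(\left(l^{2} + l^{2}\right) + l\right) + l\right)} = \sqrt{l + \left(\left(2 l^{2} + l\right) + l\right)} = \sqrt{l + \left(\left(l + 2 l^{2}\right) + l\right)} = \sqrt{l + \left(2 l + 2 l^{2}\right)} = \sqrt{2 l^{2} + 3 l}$)
$\frac{F{\left(159 \right)} - 993}{11540 - 41109} = \frac{\sqrt{159 \left(3 + 2 \cdot 159\right)} - 993}{11540 - 41109} = \frac{\sqrt{159 \left(3 + 318\right)} - 993}{-29569} = \left(\sqrt{159 \cdot 321} - 993\right) \left(- \frac{1}{29569}\right) = \left(\sqrt{51039} - 993\right) \left(- \frac{1}{29569}\right) = \left(3 \sqrt{5671} - 993\right) \left(- \frac{1}{29569}\right) = \left(-993 + 3 \sqrt{5671}\right) \left(- \frac{1}{29569}\right) = \frac{993}{29569} - \frac{3 \sqrt{5671}}{29569}$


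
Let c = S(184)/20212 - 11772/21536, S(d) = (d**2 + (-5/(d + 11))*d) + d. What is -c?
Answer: -1206679915/1061008728 ≈ -1.1373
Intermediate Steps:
S(d) = d + d**2 - 5*d/(11 + d) (S(d) = (d**2 + (-5/(11 + d))*d) + d = (d**2 - 5*d/(11 + d)) + d = d + d**2 - 5*d/(11 + d))
c = 1206679915/1061008728 (c = (184*(6 + 184**2 + 12*184)/(11 + 184))/20212 - 11772/21536 = (184*(6 + 33856 + 2208)/195)*(1/20212) - 11772*1/21536 = (184*(1/195)*36070)*(1/20212) - 2943/5384 = (1327376/39)*(1/20212) - 2943/5384 = 331844/197067 - 2943/5384 = 1206679915/1061008728 ≈ 1.1373)
-c = -1*1206679915/1061008728 = -1206679915/1061008728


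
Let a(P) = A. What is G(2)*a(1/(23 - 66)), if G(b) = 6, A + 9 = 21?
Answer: 72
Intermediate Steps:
A = 12 (A = -9 + 21 = 12)
a(P) = 12
G(2)*a(1/(23 - 66)) = 6*12 = 72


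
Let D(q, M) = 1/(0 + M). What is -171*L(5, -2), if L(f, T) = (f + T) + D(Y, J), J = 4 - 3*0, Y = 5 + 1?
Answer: -2223/4 ≈ -555.75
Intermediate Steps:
Y = 6
J = 4 (J = 4 + 0 = 4)
D(q, M) = 1/M
L(f, T) = ¼ + T + f (L(f, T) = (f + T) + 1/4 = (T + f) + ¼ = ¼ + T + f)
-171*L(5, -2) = -171*(¼ - 2 + 5) = -171*13/4 = -2223/4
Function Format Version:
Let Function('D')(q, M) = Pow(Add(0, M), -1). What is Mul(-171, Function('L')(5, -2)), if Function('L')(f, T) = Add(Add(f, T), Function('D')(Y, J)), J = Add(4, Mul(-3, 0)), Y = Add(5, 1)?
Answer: Rational(-2223, 4) ≈ -555.75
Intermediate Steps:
Y = 6
J = 4 (J = Add(4, 0) = 4)
Function('D')(q, M) = Pow(M, -1)
Function('L')(f, T) = Add(Rational(1, 4), T, f) (Function('L')(f, T) = Add(Add(f, T), Pow(4, -1)) = Add(Add(T, f), Rational(1, 4)) = Add(Rational(1, 4), T, f))
Mul(-171, Function('L')(5, -2)) = Mul(-171, Add(Rational(1, 4), -2, 5)) = Mul(-171, Rational(13, 4)) = Rational(-2223, 4)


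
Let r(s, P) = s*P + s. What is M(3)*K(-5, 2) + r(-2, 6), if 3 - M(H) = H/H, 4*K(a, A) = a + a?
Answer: -19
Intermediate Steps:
K(a, A) = a/2 (K(a, A) = (a + a)/4 = (2*a)/4 = a/2)
M(H) = 2 (M(H) = 3 - H/H = 3 - 1*1 = 3 - 1 = 2)
r(s, P) = s + P*s (r(s, P) = P*s + s = s + P*s)
M(3)*K(-5, 2) + r(-2, 6) = 2*((½)*(-5)) - 2*(1 + 6) = 2*(-5/2) - 2*7 = -5 - 14 = -19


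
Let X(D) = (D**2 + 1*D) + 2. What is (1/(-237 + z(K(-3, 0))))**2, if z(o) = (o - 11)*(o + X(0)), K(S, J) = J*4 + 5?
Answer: 1/77841 ≈ 1.2847e-5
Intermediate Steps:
X(D) = 2 + D + D**2 (X(D) = (D**2 + D) + 2 = (D + D**2) + 2 = 2 + D + D**2)
K(S, J) = 5 + 4*J (K(S, J) = 4*J + 5 = 5 + 4*J)
z(o) = (-11 + o)*(2 + o) (z(o) = (o - 11)*(o + (2 + 0 + 0**2)) = (-11 + o)*(o + (2 + 0 + 0)) = (-11 + o)*(o + 2) = (-11 + o)*(2 + o))
(1/(-237 + z(K(-3, 0))))**2 = (1/(-237 + (-22 + (5 + 4*0)**2 - 9*(5 + 4*0))))**2 = (1/(-237 + (-22 + (5 + 0)**2 - 9*(5 + 0))))**2 = (1/(-237 + (-22 + 5**2 - 9*5)))**2 = (1/(-237 + (-22 + 25 - 45)))**2 = (1/(-237 - 42))**2 = (1/(-279))**2 = (-1/279)**2 = 1/77841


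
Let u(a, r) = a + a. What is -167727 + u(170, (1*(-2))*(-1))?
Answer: -167387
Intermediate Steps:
u(a, r) = 2*a
-167727 + u(170, (1*(-2))*(-1)) = -167727 + 2*170 = -167727 + 340 = -167387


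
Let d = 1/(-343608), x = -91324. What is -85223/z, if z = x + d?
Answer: 29283304584/31379656993 ≈ 0.93319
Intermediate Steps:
d = -1/343608 ≈ -2.9103e-6
z = -31379656993/343608 (z = -91324 - 1/343608 = -31379656993/343608 ≈ -91324.)
-85223/z = -85223/(-31379656993/343608) = -85223*(-343608/31379656993) = 29283304584/31379656993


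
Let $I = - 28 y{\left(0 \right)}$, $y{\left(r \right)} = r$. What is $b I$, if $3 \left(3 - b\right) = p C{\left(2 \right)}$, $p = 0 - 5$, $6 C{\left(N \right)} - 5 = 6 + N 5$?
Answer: $0$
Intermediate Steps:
$C{\left(N \right)} = \frac{11}{6} + \frac{5 N}{6}$ ($C{\left(N \right)} = \frac{5}{6} + \frac{6 + N 5}{6} = \frac{5}{6} + \frac{6 + 5 N}{6} = \frac{5}{6} + \left(1 + \frac{5 N}{6}\right) = \frac{11}{6} + \frac{5 N}{6}$)
$I = 0$ ($I = - 28 \cdot 0 = \left(-1\right) 0 = 0$)
$p = -5$ ($p = 0 - 5 = -5$)
$b = \frac{53}{6}$ ($b = 3 - \frac{\left(-5\right) \left(\frac{11}{6} + \frac{5}{6} \cdot 2\right)}{3} = 3 - \frac{\left(-5\right) \left(\frac{11}{6} + \frac{5}{3}\right)}{3} = 3 - \frac{\left(-5\right) \frac{7}{2}}{3} = 3 - - \frac{35}{6} = 3 + \frac{35}{6} = \frac{53}{6} \approx 8.8333$)
$b I = \frac{53}{6} \cdot 0 = 0$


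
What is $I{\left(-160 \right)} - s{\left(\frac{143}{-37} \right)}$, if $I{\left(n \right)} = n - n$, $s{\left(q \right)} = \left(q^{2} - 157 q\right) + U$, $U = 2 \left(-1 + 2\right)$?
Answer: $- \frac{853874}{1369} \approx -623.72$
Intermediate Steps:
$U = 2$ ($U = 2 \cdot 1 = 2$)
$s{\left(q \right)} = 2 + q^{2} - 157 q$ ($s{\left(q \right)} = \left(q^{2} - 157 q\right) + 2 = 2 + q^{2} - 157 q$)
$I{\left(n \right)} = 0$
$I{\left(-160 \right)} - s{\left(\frac{143}{-37} \right)} = 0 - \left(2 + \left(\frac{143}{-37}\right)^{2} - 157 \frac{143}{-37}\right) = 0 - \left(2 + \left(143 \left(- \frac{1}{37}\right)\right)^{2} - 157 \cdot 143 \left(- \frac{1}{37}\right)\right) = 0 - \left(2 + \left(- \frac{143}{37}\right)^{2} - - \frac{22451}{37}\right) = 0 - \left(2 + \frac{20449}{1369} + \frac{22451}{37}\right) = 0 - \frac{853874}{1369} = - \frac{853874}{1369}$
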